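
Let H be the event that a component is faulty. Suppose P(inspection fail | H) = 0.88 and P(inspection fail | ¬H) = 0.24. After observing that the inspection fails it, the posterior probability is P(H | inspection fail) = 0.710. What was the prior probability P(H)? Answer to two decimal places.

Bayes' rule in odds form gives O(H|E) = O(H)·[P(E|H)/P(E|¬H)], hence O(H) = O(H|E)/LR.
Posterior odds = 0.710/(1−0.710) = 2.4483. LR = 0.88/0.24 = 3.6667.
Prior odds = 2.4483/3.6667 = 0.6677, so P(H) = 0.6677/(1+0.6677) ≈ 0.40.

P(H) = 0.40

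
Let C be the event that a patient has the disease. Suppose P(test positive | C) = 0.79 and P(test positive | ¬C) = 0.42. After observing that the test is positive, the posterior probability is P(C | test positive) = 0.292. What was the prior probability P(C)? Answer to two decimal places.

P(C) = 0.18

In odds form, posterior odds = prior odds × likelihood ratio, so prior odds = posterior odds ÷ LR.
Posterior odds = 0.292/(1−0.292) = 0.4124. LR = 0.79/0.42 = 1.8810.
Prior odds = 0.4124/1.8810 = 0.2192, so P(C) = 0.2192/(1+0.2192) ≈ 0.18.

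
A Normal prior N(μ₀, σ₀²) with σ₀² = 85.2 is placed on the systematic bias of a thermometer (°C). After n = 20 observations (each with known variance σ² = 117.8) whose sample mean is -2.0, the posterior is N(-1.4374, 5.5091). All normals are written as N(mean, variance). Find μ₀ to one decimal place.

The posterior mean is a precision-weighted average: μ_n = (τ₀μ₀ + τ_data·x̄)/(τ₀+τ_data), with τ₀=1/σ₀² and τ_data=n/σ².
Here τ₀ = 1/85.2 = 0.011737 and τ_data = 20/117.8 = 0.169779, so τ_n = 0.181516.
Rearranging for μ₀: μ₀ = (μ_n·τ_n − τ_data·x̄)/τ₀ = (-1.4374·0.181516 − 0.169779·-2.0) / 0.011737 = 0.078647/0.011737 ≈ 6.7.

μ₀ = 6.7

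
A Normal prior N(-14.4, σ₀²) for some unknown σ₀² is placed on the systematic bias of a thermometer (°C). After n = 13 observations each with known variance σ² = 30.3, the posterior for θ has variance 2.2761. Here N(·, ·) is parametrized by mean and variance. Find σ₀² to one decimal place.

σ₀² = 97.0

For the Normal–Normal model with known σ², precisions add: τ_n = τ₀ + n/σ².
So 1/σ₀² = 1/2.2761 − 13/30.3 = 0.439348 − 0.429043 = 0.010305.
Hence σ₀² = 1/0.010305 ≈ 97.0.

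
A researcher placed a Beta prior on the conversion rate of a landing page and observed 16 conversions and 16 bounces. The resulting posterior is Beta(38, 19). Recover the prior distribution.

Beta(22, 3)

Beta is conjugate to the binomial likelihood: posterior = Beta(a+s, b+f).
Subtract the data counts: 38−16=22, 19−16=3.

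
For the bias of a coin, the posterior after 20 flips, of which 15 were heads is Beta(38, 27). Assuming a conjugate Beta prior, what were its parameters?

Under Beta–binomial conjugacy the posterior parameters are (a+s, b+f).
So a = 38 − 15 = 23 and b = 27 − 5 = 22.

Beta(23, 22)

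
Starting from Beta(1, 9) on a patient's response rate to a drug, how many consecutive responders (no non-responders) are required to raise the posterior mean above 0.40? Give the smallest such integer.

After k responders and 0 non-responders the posterior is Beta(1+k, 9), with mean (1+k)/(1+9+k).
Set (1+k)/(10+k) > 0.40 and solve: k > (0.40·10 − 1)/(1 − 0.40) = 5.000.
The smallest integer exceeding 5.000 is 6, and checking k=6: (7)/(16) = 0.4375 > 0.40.

k = 6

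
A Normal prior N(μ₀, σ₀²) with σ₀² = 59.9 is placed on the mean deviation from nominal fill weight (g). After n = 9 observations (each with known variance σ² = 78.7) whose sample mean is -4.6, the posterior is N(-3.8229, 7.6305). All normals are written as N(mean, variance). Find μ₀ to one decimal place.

μ₀ = 1.5

With known observation variance, the Normal–Normal posterior has precision τ_n = τ₀ + n/σ² and mean μ_n = (τ₀μ₀ + (n/σ²)x̄)/τ_n.
Here τ₀ = 1/59.9 = 0.016694 and τ_data = 9/78.7 = 0.114358, so τ_n = 0.131052.
Rearranging for μ₀: μ₀ = (μ_n·τ_n − τ_data·x̄)/τ₀ = (-3.8229·0.131052 − 0.114358·-4.6) / 0.016694 = 0.025048/0.016694 ≈ 1.5.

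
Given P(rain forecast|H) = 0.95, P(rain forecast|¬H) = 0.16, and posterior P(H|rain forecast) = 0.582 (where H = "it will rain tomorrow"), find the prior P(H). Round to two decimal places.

P(H) = 0.19

In odds form, posterior odds = prior odds × likelihood ratio, so prior odds = posterior odds ÷ LR.
Posterior odds = 0.582/(1−0.582) = 1.3923. LR = 0.95/0.16 = 5.9375.
Prior odds = 1.3923/5.9375 = 0.2345, so P(H) = 0.2345/(1+0.2345) ≈ 0.19.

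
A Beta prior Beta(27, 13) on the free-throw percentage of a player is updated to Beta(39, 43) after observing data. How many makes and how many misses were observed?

Beta is conjugate to the binomial likelihood: posterior = Beta(a+s, b+f).
So s = 39 − 27 = 12 and f = 43 − 13 = 30.

12 makes and 30 misses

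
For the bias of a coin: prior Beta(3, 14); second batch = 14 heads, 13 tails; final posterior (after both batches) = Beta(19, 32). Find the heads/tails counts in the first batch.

2 heads and 5 tails

Because Beta–binomial updating is additive in the counts, the combined data contributed (α_post−α_prior, β_post−β_prior) successes and failures.
Total across both batches: 19−3=16 heads, 32−14=18 tails.
Subtract the second batch: 16−14=2 heads and 18−13=5 tails.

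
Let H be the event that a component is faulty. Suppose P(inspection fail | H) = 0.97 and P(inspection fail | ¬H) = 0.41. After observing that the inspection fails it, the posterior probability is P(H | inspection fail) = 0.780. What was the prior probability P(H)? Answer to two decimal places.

P(H) = 0.60

In odds form, posterior odds = prior odds × likelihood ratio, so prior odds = posterior odds ÷ LR.
Posterior odds = 0.780/(1−0.780) = 3.5455. LR = 0.97/0.41 = 2.3659.
Prior odds = 3.5455/2.3659 = 1.4986, so P(H) = 1.4986/(1+1.4986) ≈ 0.60.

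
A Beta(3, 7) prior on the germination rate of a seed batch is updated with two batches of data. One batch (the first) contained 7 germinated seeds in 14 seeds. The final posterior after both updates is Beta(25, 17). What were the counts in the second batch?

Because Beta–binomial updating is additive in the counts, the combined data contributed (α_post−α_prior, β_post−β_prior) successes and failures.
Total across both batches: 25−3=22 germinated seeds, 17−7=10 non-germinating seeds.
Subtract the first batch: 22−7=15 germinated seeds and 10−7=3 non-germinating seeds.

15 germinated seeds and 3 non-germinating seeds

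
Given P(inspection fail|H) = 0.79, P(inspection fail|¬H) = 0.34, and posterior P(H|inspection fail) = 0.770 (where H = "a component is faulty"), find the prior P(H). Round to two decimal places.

In odds form, posterior odds = prior odds × likelihood ratio, so prior odds = posterior odds ÷ LR.
Posterior odds = 0.770/(1−0.770) = 3.3478. LR = 0.79/0.34 = 2.3235.
Prior odds = 3.3478/2.3235 = 1.4408, so P(H) = 1.4408/(1+1.4408) ≈ 0.59.

P(H) = 0.59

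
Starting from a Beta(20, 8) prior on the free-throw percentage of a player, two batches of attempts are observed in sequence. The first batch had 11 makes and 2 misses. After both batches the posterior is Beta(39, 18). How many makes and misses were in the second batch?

8 makes and 8 misses

Sequential conjugate updates are equivalent to a single update on the pooled data, so total successes = posterior α − prior α and total failures = posterior β − prior β.
Total across both batches: 39−20=19 makes, 18−8=10 misses.
Subtract the first batch: 19−11=8 makes and 10−2=8 misses.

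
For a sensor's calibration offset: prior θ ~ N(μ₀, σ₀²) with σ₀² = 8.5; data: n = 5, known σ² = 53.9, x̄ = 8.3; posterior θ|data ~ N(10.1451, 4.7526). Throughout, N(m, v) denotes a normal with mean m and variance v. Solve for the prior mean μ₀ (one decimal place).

With known observation variance, the Normal–Normal posterior has precision τ_n = τ₀ + n/σ² and mean μ_n = (τ₀μ₀ + (n/σ²)x̄)/τ_n.
Here τ₀ = 1/8.5 = 0.117647 and τ_data = 5/53.9 = 0.092764, so τ_n = 0.210411.
Rearranging for μ₀: μ₀ = (μ_n·τ_n − τ_data·x̄)/τ₀ = (10.1451·0.210411 − 0.092764·8.3) / 0.117647 = 1.364699/0.117647 ≈ 11.6.

μ₀ = 11.6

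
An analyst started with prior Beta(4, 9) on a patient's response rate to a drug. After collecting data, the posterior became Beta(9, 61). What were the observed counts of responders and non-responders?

Beta is conjugate to the binomial likelihood: posterior = Beta(a+s, b+f).
Match parameters: s=9−4=5, f=61−9=52.

5 responders and 52 non-responders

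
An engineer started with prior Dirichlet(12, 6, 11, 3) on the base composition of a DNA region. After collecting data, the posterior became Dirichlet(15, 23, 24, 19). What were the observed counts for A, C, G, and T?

counts (3, 17, 13, 16)

For a Dirichlet(α) prior with multinomial counts c, the posterior is Dirichlet(α + c) componentwise.
Counts are posterior − prior componentwise: 15−12=3, 23−6=17, 24−11=13, 19−3=16.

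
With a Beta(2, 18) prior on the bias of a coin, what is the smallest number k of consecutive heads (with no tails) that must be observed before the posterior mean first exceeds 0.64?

k = 31

After k heads and 0 tails the posterior is Beta(2+k, 18), with mean (2+k)/(2+18+k).
Set (2+k)/(20+k) > 0.64 and solve: k > (0.64·20 − 2)/(1 − 0.64) = 30.000.
The smallest integer exceeding 30.000 is 31.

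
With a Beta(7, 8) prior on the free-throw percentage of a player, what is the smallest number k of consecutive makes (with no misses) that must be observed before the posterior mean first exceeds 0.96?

After k makes and 0 misses the posterior is Beta(7+k, 8), with mean (7+k)/(7+8+k).
Set (7+k)/(15+k) > 0.96 and solve: k > (0.96·15 − 7)/(1 − 0.96) = 185.000.
The smallest integer exceeding 185.000 is 186, and checking k=186: (193)/(201) = 0.9602 > 0.96.

k = 186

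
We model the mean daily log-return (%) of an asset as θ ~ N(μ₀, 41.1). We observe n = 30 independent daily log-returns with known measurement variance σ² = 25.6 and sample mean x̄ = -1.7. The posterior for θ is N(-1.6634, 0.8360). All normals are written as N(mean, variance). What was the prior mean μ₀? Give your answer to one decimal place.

With known observation variance, the Normal–Normal posterior has precision τ_n = τ₀ + n/σ² and mean μ_n = (τ₀μ₀ + (n/σ²)x̄)/τ_n.
Here τ₀ = 1/41.1 = 0.024331 and τ_data = 30/25.6 = 1.171875, so τ_n = 1.196206.
Rearranging for μ₀: μ₀ = (μ_n·τ_n − τ_data·x̄)/τ₀ = (-1.6634·1.196206 − 1.171875·-1.7) / 0.024331 = 0.002418/0.024331 ≈ 0.1.

μ₀ = 0.1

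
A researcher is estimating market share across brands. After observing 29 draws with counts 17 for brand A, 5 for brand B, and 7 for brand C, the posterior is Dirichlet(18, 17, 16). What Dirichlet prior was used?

Dirichlet(1, 12, 9)

For a Dirichlet(α) prior with multinomial counts c, the posterior is Dirichlet(α + c) componentwise.
Subtract each count from the matching posterior parameter: 18−17=1, 17−5=12, 16−7=9.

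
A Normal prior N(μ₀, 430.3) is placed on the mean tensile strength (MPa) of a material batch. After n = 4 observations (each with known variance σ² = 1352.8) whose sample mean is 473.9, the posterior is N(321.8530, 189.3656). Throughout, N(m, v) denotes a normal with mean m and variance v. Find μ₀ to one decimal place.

μ₀ = 128.4

The posterior mean is a precision-weighted average: μ_n = (τ₀μ₀ + τ_data·x̄)/(τ₀+τ_data), with τ₀=1/σ₀² and τ_data=n/σ².
Here τ₀ = 1/430.3 = 0.002324 and τ_data = 4/1352.8 = 0.002957, so τ_n = 0.005281.
Rearranging for μ₀: μ₀ = (μ_n·τ_n − τ_data·x̄)/τ₀ = (321.8530·0.005281 − 0.002957·473.9) / 0.002324 = 0.298383/0.002324 ≈ 128.4.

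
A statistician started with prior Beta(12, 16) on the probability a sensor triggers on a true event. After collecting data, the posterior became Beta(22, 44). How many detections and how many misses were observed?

10 detections and 28 misses

Beta is conjugate to the binomial likelihood: posterior = Beta(a+s, b+f).
So s = 22 − 12 = 10 and f = 44 − 16 = 28.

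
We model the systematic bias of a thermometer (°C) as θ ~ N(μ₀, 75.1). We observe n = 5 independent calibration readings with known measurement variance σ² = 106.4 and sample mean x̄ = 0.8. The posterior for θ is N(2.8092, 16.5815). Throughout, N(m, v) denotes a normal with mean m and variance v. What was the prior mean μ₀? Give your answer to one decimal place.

With known observation variance, the Normal–Normal posterior has precision τ_n = τ₀ + n/σ² and mean μ_n = (τ₀μ₀ + (n/σ²)x̄)/τ_n.
Here τ₀ = 1/75.1 = 0.013316 and τ_data = 5/106.4 = 0.046992, so τ_n = 0.060308.
Rearranging for μ₀: μ₀ = (μ_n·τ_n − τ_data·x̄)/τ₀ = (2.8092·0.060308 − 0.046992·0.8) / 0.013316 = 0.131824/0.013316 ≈ 9.9.

μ₀ = 9.9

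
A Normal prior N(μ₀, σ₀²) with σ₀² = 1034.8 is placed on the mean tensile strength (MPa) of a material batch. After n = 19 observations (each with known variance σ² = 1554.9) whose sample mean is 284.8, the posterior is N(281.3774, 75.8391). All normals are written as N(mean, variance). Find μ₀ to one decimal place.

With known observation variance, the Normal–Normal posterior has precision τ_n = τ₀ + n/σ² and mean μ_n = (τ₀μ₀ + (n/σ²)x̄)/τ_n.
Here τ₀ = 1/1034.8 = 0.000966 and τ_data = 19/1554.9 = 0.012219, so τ_n = 0.013185.
Rearranging for μ₀: μ₀ = (μ_n·τ_n − τ_data·x̄)/τ₀ = (281.3774·0.013185 − 0.012219·284.8) / 0.000966 = 0.229990/0.000966 ≈ 238.1.

μ₀ = 238.1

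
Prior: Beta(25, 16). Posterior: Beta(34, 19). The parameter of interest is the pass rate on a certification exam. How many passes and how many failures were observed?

A Beta(α, β) prior with s successes and f failures in binomial data gives a Beta(α+s, β+f) posterior.
Match parameters: s=34−25=9, f=19−16=3.

9 passes and 3 failures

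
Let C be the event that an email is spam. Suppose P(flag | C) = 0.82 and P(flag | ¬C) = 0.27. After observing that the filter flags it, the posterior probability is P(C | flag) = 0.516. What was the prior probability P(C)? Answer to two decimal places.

Bayes' rule in odds form gives O(C|E) = O(C)·[P(E|C)/P(E|¬C)], hence O(C) = O(C|E)/LR.
Posterior odds = 0.516/(1−0.516) = 1.0661. LR = 0.82/0.27 = 3.0370.
Prior odds = 1.0661/3.0370 = 0.3510, so P(C) = 0.3510/(1+0.3510) ≈ 0.26.

P(C) = 0.26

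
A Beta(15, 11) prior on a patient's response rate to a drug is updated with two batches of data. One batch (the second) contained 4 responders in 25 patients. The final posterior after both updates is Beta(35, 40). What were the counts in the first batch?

Sequential conjugate updates are equivalent to a single update on the pooled data, so total successes = posterior α − prior α and total failures = posterior β − prior β.
Total across both batches: 35−15=20 responders, 40−11=29 non-responders.
Subtract the second batch: 20−4=16 responders and 29−21=8 non-responders.

16 responders and 8 non-responders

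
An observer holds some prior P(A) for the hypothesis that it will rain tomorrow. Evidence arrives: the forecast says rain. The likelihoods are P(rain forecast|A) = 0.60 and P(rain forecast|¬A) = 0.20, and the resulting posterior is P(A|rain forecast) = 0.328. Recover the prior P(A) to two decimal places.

Bayes' rule in odds form gives O(A|E) = O(A)·[P(E|A)/P(E|¬A)], hence O(A) = O(A|E)/LR.
Posterior odds = 0.328/(1−0.328) = 0.4881. LR = 0.60/0.20 = 3.0000.
Prior odds = 0.4881/3.0000 = 0.1627, so P(A) = 0.1627/(1+0.1627) ≈ 0.14.

P(A) = 0.14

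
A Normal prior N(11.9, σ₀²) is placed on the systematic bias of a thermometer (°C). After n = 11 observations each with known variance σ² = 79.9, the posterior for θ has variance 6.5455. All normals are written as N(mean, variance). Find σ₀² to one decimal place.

For the Normal–Normal model with known σ², precisions add: τ_n = τ₀ + n/σ².
So 1/σ₀² = 1/6.5455 − 11/79.9 = 0.152777 − 0.137672 = 0.015105.
Hence σ₀² = 1/0.015105 ≈ 66.2.

σ₀² = 66.2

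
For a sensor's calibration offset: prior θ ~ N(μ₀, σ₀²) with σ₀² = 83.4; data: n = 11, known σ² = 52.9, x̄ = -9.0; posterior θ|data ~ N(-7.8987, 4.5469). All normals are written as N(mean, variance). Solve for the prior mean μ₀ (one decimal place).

μ₀ = 11.2

With known observation variance, the Normal–Normal posterior has precision τ_n = τ₀ + n/σ² and mean μ_n = (τ₀μ₀ + (n/σ²)x̄)/τ_n.
Here τ₀ = 1/83.4 = 0.011990 and τ_data = 11/52.9 = 0.207940, so τ_n = 0.219930.
Rearranging for μ₀: μ₀ = (μ_n·τ_n − τ_data·x̄)/τ₀ = (-7.8987·0.219930 − 0.207940·-9.0) / 0.011990 = 0.134299/0.011990 ≈ 11.2.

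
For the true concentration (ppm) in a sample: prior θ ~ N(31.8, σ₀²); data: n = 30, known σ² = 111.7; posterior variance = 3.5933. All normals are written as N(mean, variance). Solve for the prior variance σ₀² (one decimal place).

σ₀² = 102.9

Posterior precision equals prior precision plus data precision: 1/σ_n² = 1/σ₀² + n/σ².
So 1/σ₀² = 1/3.5933 − 30/111.7 = 0.278296 − 0.268577 = 0.009719.
Hence σ₀² = 1/0.009719 ≈ 102.9.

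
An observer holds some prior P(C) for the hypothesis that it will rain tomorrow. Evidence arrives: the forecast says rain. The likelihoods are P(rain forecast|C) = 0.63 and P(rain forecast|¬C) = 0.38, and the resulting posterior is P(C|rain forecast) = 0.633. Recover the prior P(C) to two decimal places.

P(C) = 0.51

Bayes' rule in odds form gives O(C|E) = O(C)·[P(E|C)/P(E|¬C)], hence O(C) = O(C|E)/LR.
Posterior odds = 0.633/(1−0.633) = 1.7248. LR = 0.63/0.38 = 1.6579.
Prior odds = 1.7248/1.6579 = 1.0404, so P(C) = 1.0404/(1+1.0404) ≈ 0.51.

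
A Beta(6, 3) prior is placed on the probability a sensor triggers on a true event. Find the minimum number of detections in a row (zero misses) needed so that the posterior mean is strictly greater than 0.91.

After k detections and 0 misses the posterior is Beta(6+k, 3), with mean (6+k)/(6+3+k).
Set (6+k)/(9+k) > 0.91 and solve: k > (0.91·9 − 6)/(1 − 0.91) = 24.333.
The smallest integer exceeding 24.333 is 25, and checking k=25: (31)/(34) = 0.9118 > 0.91.

k = 25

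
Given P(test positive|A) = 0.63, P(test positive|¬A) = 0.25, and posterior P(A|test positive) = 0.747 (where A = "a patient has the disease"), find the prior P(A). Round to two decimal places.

P(A) = 0.54

In odds form, posterior odds = prior odds × likelihood ratio, so prior odds = posterior odds ÷ LR.
Posterior odds = 0.747/(1−0.747) = 2.9526. LR = 0.63/0.25 = 2.5200.
Prior odds = 2.9526/2.5200 = 1.1717, so P(A) = 1.1717/(1+1.1717) ≈ 0.54.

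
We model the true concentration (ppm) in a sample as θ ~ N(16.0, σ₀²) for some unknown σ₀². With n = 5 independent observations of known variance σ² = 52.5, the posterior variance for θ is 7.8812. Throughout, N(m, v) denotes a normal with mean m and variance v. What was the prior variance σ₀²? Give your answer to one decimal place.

σ₀² = 31.6

Posterior precision equals prior precision plus data precision: 1/σ_n² = 1/σ₀² + n/σ².
So 1/σ₀² = 1/7.8812 − 5/52.5 = 0.126884 − 0.095238 = 0.031646.
Hence σ₀² = 1/0.031646 ≈ 31.6.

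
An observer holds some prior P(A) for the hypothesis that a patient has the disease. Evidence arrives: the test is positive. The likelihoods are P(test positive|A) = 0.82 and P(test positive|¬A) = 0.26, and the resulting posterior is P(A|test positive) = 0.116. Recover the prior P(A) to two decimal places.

Bayes' rule in odds form gives O(A|E) = O(A)·[P(E|A)/P(E|¬A)], hence O(A) = O(A|E)/LR.
Posterior odds = 0.116/(1−0.116) = 0.1312. LR = 0.82/0.26 = 3.1538.
Prior odds = 0.1312/3.1538 = 0.0416, so P(A) = 0.0416/(1+0.0416) ≈ 0.04.

P(A) = 0.04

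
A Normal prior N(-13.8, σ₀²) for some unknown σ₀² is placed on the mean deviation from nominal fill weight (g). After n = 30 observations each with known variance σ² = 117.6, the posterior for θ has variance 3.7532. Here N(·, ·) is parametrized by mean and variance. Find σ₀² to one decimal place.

σ₀² = 88.2

For the Normal–Normal model with known σ², precisions add: τ_n = τ₀ + n/σ².
So 1/σ₀² = 1/3.7532 − 30/117.6 = 0.266439 − 0.255102 = 0.011337.
Hence σ₀² = 1/0.011337 ≈ 88.2.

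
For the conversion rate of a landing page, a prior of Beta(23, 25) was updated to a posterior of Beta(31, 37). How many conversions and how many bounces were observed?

Beta is conjugate to the binomial likelihood: posterior = Beta(α+s, β+f).
So s = 31 − 23 = 8 and f = 37 − 25 = 12.

8 conversions and 12 bounces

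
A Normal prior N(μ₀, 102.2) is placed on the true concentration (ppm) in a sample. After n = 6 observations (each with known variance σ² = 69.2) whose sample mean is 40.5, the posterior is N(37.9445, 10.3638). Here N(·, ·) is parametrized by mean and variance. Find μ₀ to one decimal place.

With known observation variance, the Normal–Normal posterior has precision τ_n = τ₀ + n/σ² and mean μ_n = (τ₀μ₀ + (n/σ²)x̄)/τ_n.
Here τ₀ = 1/102.2 = 0.009785 and τ_data = 6/69.2 = 0.086705, so τ_n = 0.096490.
Rearranging for μ₀: μ₀ = (μ_n·τ_n − τ_data·x̄)/τ₀ = (37.9445·0.096490 − 0.086705·40.5) / 0.009785 = 0.149712/0.009785 ≈ 15.3.

μ₀ = 15.3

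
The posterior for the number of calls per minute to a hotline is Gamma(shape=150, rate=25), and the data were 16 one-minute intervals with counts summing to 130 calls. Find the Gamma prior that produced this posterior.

Gamma(shape=20, rate=9)

A Gamma(α, β) prior (rate parametrization) on a Poisson rate with n observations summing to S gives posterior Gamma(α+S, β+n).
So α = 150 − 130 = 20 and β = 25 − 16 = 9.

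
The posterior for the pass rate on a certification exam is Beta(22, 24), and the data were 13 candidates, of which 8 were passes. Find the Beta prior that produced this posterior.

Beta(14, 19)

Beta is conjugate to the binomial likelihood: posterior = Beta(a+s, b+f).
Subtract the data counts: 22−8=14, 24−5=19.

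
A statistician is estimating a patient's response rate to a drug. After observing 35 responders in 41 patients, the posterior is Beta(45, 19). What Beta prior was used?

A Beta(α, β) prior with s successes and f failures in binomial data gives a Beta(α+s, β+f) posterior.
Subtract the data counts: 45−35=10, 19−6=13.

Beta(10, 13)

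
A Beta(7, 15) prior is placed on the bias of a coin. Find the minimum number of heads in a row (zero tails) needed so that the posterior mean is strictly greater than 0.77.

After k heads and 0 tails the posterior is Beta(7+k, 15), with mean (7+k)/(7+15+k).
Set (7+k)/(22+k) > 0.77 and solve: k > (0.77·22 − 7)/(1 − 0.77) = 43.217.
The smallest integer exceeding 43.217 is 44, and checking k=44: (51)/(66) = 0.7727 > 0.77.

k = 44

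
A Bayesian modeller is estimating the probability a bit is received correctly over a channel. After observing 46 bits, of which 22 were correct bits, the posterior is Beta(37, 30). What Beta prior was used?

Beta(15, 6)

A Beta(α, β) prior with s successes and f failures in binomial data gives a Beta(α+s, β+f) posterior.
So α = 37 − 22 = 15 and β = 30 − 24 = 6.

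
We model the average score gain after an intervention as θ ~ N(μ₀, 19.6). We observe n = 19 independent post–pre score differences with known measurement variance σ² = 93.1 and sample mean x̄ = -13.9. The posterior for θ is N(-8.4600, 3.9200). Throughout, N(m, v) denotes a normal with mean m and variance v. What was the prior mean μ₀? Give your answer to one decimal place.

μ₀ = 13.3

The posterior mean is a precision-weighted average: μ_n = (τ₀μ₀ + τ_data·x̄)/(τ₀+τ_data), with τ₀=1/σ₀² and τ_data=n/σ².
Here τ₀ = 1/19.6 = 0.051020 and τ_data = 19/93.1 = 0.204082, so τ_n = 0.255102.
Rearranging for μ₀: μ₀ = (μ_n·τ_n − τ_data·x̄)/τ₀ = (-8.4600·0.255102 − 0.204082·-13.9) / 0.051020 = 0.678577/0.051020 ≈ 13.3.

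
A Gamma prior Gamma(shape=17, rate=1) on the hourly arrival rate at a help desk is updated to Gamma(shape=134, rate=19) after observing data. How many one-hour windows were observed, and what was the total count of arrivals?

n = 18 one-hour windows with total 117 arrivals

A Gamma(α, β) prior (rate parametrization) on a Poisson rate with n observations summing to S gives posterior Gamma(α+S, β+n).
Matching: Σxᵢ = 134 − 17 = 117 and n = 19 − 1 = 18.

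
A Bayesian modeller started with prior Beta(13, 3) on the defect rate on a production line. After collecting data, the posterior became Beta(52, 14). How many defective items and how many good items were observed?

Beta is conjugate to the binomial likelihood: posterior = Beta(a+s, b+f).
Match parameters: s=52−13=39, f=14−3=11.

39 defective items and 11 good items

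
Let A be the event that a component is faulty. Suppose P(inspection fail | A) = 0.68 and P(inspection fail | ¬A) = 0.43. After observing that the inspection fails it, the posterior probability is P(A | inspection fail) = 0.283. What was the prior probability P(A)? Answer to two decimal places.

P(A) = 0.20

Bayes' rule in odds form gives O(A|E) = O(A)·[P(E|A)/P(E|¬A)], hence O(A) = O(A|E)/LR.
Posterior odds = 0.283/(1−0.283) = 0.3947. LR = 0.68/0.43 = 1.5814.
Prior odds = 0.3947/1.5814 = 0.2496, so P(A) = 0.2496/(1+0.2496) ≈ 0.20.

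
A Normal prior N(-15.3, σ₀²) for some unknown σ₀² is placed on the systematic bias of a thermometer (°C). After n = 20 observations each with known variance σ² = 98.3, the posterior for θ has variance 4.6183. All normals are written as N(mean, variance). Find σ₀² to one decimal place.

σ₀² = 76.5

For the Normal–Normal model with known σ², precisions add: τ_n = τ₀ + n/σ².
So 1/σ₀² = 1/4.6183 − 20/98.3 = 0.216530 − 0.203459 = 0.013071.
Hence σ₀² = 1/0.013071 ≈ 76.5.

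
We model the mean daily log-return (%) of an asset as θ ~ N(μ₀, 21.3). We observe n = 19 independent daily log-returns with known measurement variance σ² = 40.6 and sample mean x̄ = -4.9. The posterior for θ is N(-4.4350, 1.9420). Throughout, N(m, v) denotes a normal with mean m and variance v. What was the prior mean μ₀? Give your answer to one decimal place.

The posterior mean is a precision-weighted average: μ_n = (τ₀μ₀ + τ_data·x̄)/(τ₀+τ_data), with τ₀=1/σ₀² and τ_data=n/σ².
Here τ₀ = 1/21.3 = 0.046948 and τ_data = 19/40.6 = 0.467980, so τ_n = 0.514928.
Rearranging for μ₀: μ₀ = (μ_n·τ_n − τ_data·x̄)/τ₀ = (-4.4350·0.514928 − 0.467980·-4.9) / 0.046948 = 0.009396/0.046948 ≈ 0.2.

μ₀ = 0.2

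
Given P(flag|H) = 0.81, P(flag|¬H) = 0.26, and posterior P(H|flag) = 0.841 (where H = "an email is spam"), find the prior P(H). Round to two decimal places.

Bayes' rule in odds form gives O(H|E) = O(H)·[P(E|H)/P(E|¬H)], hence O(H) = O(H|E)/LR.
Posterior odds = 0.841/(1−0.841) = 5.2893. LR = 0.81/0.26 = 3.1154.
Prior odds = 5.2893/3.1154 = 1.6978, so P(H) = 1.6978/(1+1.6978) ≈ 0.63.

P(H) = 0.63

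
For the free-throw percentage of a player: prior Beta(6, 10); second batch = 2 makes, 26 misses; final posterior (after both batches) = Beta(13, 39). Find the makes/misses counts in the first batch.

Because Beta–binomial updating is additive in the counts, the combined data contributed (α_post−α_prior, β_post−β_prior) successes and failures.
Total across both batches: 13−6=7 makes, 39−10=29 misses.
Subtract the second batch: 7−2=5 makes and 29−26=3 misses.

5 makes and 3 misses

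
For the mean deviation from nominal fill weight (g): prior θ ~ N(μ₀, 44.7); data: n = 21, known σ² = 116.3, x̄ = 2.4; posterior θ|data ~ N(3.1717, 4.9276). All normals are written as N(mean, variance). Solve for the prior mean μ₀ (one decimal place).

The posterior mean is a precision-weighted average: μ_n = (τ₀μ₀ + τ_data·x̄)/(τ₀+τ_data), with τ₀=1/σ₀² and τ_data=n/σ².
Here τ₀ = 1/44.7 = 0.022371 and τ_data = 21/116.3 = 0.180567, so τ_n = 0.202938.
Rearranging for μ₀: μ₀ = (μ_n·τ_n − τ_data·x̄)/τ₀ = (3.1717·0.202938 − 0.180567·2.4) / 0.022371 = 0.210298/0.022371 ≈ 9.4.

μ₀ = 9.4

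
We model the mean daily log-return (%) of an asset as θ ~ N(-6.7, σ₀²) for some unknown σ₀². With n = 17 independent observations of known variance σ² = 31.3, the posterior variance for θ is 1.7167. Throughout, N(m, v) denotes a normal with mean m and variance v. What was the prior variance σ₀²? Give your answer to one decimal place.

σ₀² = 25.4

Posterior precision equals prior precision plus data precision: 1/σ_n² = 1/σ₀² + n/σ².
So 1/σ₀² = 1/1.7167 − 17/31.3 = 0.582513 − 0.543131 = 0.039382.
Hence σ₀² = 1/0.039382 ≈ 25.4.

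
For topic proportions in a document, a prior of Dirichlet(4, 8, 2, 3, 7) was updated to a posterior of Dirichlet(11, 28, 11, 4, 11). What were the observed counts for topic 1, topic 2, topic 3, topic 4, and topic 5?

counts (7, 20, 9, 1, 4)

For a Dirichlet(α) prior with multinomial counts c, the posterior is Dirichlet(α + c) componentwise.
Counts are posterior − prior componentwise: 11−4=7, 28−8=20, 11−2=9, 4−3=1, 11−7=4.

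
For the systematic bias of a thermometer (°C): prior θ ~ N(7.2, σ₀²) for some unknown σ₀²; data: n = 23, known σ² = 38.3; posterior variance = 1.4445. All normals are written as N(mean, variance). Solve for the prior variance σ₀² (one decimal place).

σ₀² = 10.9

Posterior precision equals prior precision plus data precision: 1/σ_n² = 1/σ₀² + n/σ².
So 1/σ₀² = 1/1.4445 − 23/38.3 = 0.692281 − 0.600522 = 0.091759.
Hence σ₀² = 1/0.091759 ≈ 10.9.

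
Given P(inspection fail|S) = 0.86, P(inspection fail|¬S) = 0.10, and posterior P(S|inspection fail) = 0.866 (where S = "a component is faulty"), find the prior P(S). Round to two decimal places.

P(S) = 0.43

Bayes' rule in odds form gives O(S|E) = O(S)·[P(E|S)/P(E|¬S)], hence O(S) = O(S|E)/LR.
Posterior odds = 0.866/(1−0.866) = 6.4627. LR = 0.86/0.10 = 8.6000.
Prior odds = 6.4627/8.6000 = 0.7515, so P(S) = 0.7515/(1+0.7515) ≈ 0.43.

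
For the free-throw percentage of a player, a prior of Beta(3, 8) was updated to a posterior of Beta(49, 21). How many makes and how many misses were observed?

46 makes and 13 misses

Under Beta–binomial conjugacy the posterior parameters are (α+s, β+f).
So s = 49 − 3 = 46 and f = 21 − 8 = 13.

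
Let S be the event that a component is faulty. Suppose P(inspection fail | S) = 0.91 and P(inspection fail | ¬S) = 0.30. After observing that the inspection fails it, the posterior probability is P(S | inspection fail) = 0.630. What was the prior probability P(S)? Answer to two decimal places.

P(S) = 0.36

Bayes' rule in odds form gives O(S|E) = O(S)·[P(E|S)/P(E|¬S)], hence O(S) = O(S|E)/LR.
Posterior odds = 0.630/(1−0.630) = 1.7027. LR = 0.91/0.30 = 3.0333.
Prior odds = 1.7027/3.0333 = 0.5613, so P(S) = 0.5613/(1+0.5613) ≈ 0.36.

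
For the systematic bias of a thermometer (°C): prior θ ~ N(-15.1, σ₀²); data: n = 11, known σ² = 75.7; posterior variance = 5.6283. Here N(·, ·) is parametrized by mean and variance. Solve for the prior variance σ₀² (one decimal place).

For the Normal–Normal model with known σ², precisions add: τ_n = τ₀ + n/σ².
So 1/σ₀² = 1/5.6283 − 11/75.7 = 0.177674 − 0.145310 = 0.032364.
Hence σ₀² = 1/0.032364 ≈ 30.9.

σ₀² = 30.9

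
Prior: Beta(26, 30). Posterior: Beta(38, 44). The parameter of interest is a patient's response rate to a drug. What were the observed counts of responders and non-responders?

12 responders and 14 non-responders

A Beta(a, b) prior with s successes and f failures in binomial data gives a Beta(a+s, b+f) posterior.
Match parameters: s=38−26=12, f=44−30=14.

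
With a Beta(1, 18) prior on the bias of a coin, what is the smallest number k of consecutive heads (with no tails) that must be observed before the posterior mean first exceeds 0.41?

After k heads and 0 tails the posterior is Beta(1+k, 18), with mean (1+k)/(1+18+k).
Set (1+k)/(19+k) > 0.41 and solve: k > (0.41·19 − 1)/(1 − 0.41) = 11.508.
The smallest integer exceeding 11.508 is 12, and checking k=12: (13)/(31) = 0.4194 > 0.41.

k = 12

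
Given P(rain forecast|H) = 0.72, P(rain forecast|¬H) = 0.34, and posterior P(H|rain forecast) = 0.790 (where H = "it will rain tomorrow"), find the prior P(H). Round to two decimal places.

P(H) = 0.64

Bayes' rule in odds form gives O(H|E) = O(H)·[P(E|H)/P(E|¬H)], hence O(H) = O(H|E)/LR.
Posterior odds = 0.790/(1−0.790) = 3.7619. LR = 0.72/0.34 = 2.1176.
Prior odds = 3.7619/2.1176 = 1.7765, so P(H) = 1.7765/(1+1.7765) ≈ 0.64.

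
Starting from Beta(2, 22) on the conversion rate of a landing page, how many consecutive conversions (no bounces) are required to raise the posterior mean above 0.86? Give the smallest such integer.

After k conversions and 0 bounces the posterior is Beta(2+k, 22), with mean (2+k)/(2+22+k).
Set (2+k)/(24+k) > 0.86 and solve: k > (0.86·24 − 2)/(1 − 0.86) = 133.143.
The smallest integer exceeding 133.143 is 134.

k = 134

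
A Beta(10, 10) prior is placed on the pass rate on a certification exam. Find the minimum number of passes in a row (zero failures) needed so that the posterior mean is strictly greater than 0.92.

k = 106

After k passes and 0 failures the posterior is Beta(10+k, 10), with mean (10+k)/(10+10+k).
Set (10+k)/(20+k) > 0.92 and solve: k > (0.92·20 − 10)/(1 − 0.92) = 105.000.
The smallest integer exceeding 105.000 is 106, and checking k=106: (116)/(126) = 0.9206 > 0.92.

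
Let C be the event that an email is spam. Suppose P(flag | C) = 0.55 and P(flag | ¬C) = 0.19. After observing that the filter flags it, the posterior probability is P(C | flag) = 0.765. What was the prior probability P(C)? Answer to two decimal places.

In odds form, posterior odds = prior odds × likelihood ratio, so prior odds = posterior odds ÷ LR.
Posterior odds = 0.765/(1−0.765) = 3.2553. LR = 0.55/0.19 = 2.8947.
Prior odds = 3.2553/2.8947 = 1.1246, so P(C) = 1.1246/(1+1.1246) ≈ 0.53.

P(C) = 0.53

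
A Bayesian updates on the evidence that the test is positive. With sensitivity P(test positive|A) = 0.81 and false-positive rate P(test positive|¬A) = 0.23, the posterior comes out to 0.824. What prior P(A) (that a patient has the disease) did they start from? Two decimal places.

P(A) = 0.57

In odds form, posterior odds = prior odds × likelihood ratio, so prior odds = posterior odds ÷ LR.
Posterior odds = 0.824/(1−0.824) = 4.6818. LR = 0.81/0.23 = 3.5217.
Prior odds = 4.6818/3.5217 = 1.3294, so P(A) = 1.3294/(1+1.3294) ≈ 0.57.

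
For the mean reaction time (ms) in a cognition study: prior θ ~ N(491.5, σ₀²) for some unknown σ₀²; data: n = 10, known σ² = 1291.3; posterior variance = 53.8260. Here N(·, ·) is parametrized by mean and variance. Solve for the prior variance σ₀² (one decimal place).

σ₀² = 92.3

Posterior precision equals prior precision plus data precision: 1/σ_n² = 1/σ₀² + n/σ².
So 1/σ₀² = 1/53.8260 − 10/1291.3 = 0.018578 − 0.007744 = 0.010834.
Hence σ₀² = 1/0.010834 ≈ 92.3.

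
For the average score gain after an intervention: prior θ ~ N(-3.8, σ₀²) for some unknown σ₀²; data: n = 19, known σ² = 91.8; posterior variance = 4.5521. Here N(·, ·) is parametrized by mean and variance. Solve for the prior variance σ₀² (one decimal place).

Posterior precision equals prior precision plus data precision: 1/σ_n² = 1/σ₀² + n/σ².
So 1/σ₀² = 1/4.5521 − 19/91.8 = 0.219679 − 0.206972 = 0.012707.
Hence σ₀² = 1/0.012707 ≈ 78.7.

σ₀² = 78.7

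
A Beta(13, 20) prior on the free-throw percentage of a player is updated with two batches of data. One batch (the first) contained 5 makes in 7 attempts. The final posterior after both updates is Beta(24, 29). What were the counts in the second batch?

6 makes and 7 misses

Sequential conjugate updates are equivalent to a single update on the pooled data, so total successes = posterior α − prior α and total failures = posterior β − prior β.
Total across both batches: 24−13=11 makes, 29−20=9 misses.
Subtract the first batch: 11−5=6 makes and 9−2=7 misses.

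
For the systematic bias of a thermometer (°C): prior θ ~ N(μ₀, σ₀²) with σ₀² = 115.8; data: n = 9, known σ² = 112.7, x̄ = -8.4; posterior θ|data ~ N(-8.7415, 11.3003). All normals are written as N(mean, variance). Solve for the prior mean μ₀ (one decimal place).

μ₀ = -11.9

With known observation variance, the Normal–Normal posterior has precision τ_n = τ₀ + n/σ² and mean μ_n = (τ₀μ₀ + (n/σ²)x̄)/τ_n.
Here τ₀ = 1/115.8 = 0.008636 and τ_data = 9/112.7 = 0.079858, so τ_n = 0.088494.
Rearranging for μ₀: μ₀ = (μ_n·τ_n − τ_data·x̄)/τ₀ = (-8.7415·0.088494 − 0.079858·-8.4) / 0.008636 = -0.102763/0.008636 ≈ -11.9.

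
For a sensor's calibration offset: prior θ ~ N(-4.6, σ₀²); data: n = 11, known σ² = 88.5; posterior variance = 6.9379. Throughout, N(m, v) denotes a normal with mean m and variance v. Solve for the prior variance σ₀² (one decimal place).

σ₀² = 50.4

Posterior precision equals prior precision plus data precision: 1/σ_n² = 1/σ₀² + n/σ².
So 1/σ₀² = 1/6.9379 − 11/88.5 = 0.144136 − 0.124294 = 0.019842.
Hence σ₀² = 1/0.019842 ≈ 50.4.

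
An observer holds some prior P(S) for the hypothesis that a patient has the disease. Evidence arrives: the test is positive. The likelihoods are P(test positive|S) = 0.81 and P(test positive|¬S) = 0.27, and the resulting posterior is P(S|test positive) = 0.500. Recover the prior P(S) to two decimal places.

Bayes' rule in odds form gives O(S|E) = O(S)·[P(E|S)/P(E|¬S)], hence O(S) = O(S|E)/LR.
Posterior odds = 0.500/(1−0.500) = 1.0000. LR = 0.81/0.27 = 3.0000.
Prior odds = 1.0000/3.0000 = 0.3333, so P(S) = 0.3333/(1+0.3333) ≈ 0.25.

P(S) = 0.25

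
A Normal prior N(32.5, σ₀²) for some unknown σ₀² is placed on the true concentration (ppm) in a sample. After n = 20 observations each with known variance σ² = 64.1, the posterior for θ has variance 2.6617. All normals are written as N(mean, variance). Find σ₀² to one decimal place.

Posterior precision equals prior precision plus data precision: 1/σ_n² = 1/σ₀² + n/σ².
So 1/σ₀² = 1/2.6617 − 20/64.1 = 0.375700 − 0.312012 = 0.063688.
Hence σ₀² = 1/0.063688 ≈ 15.7.

σ₀² = 15.7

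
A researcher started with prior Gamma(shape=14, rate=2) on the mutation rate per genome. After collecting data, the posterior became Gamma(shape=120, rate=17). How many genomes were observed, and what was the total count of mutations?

n = 15 genomes with total 106 mutations

A Gamma(α, β) prior (rate parametrization) on a Poisson rate with n observations summing to S gives posterior Gamma(α+S, β+n).
Matching: Σxᵢ = 120 − 14 = 106 and n = 17 − 2 = 15.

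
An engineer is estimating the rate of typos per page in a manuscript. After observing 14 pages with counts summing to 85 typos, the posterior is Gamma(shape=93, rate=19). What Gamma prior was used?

Gamma(shape=8, rate=5)

Gamma–Poisson conjugacy: posterior shape = α + Σxᵢ, posterior rate = β + n.
So α = 93 − 85 = 8 and β = 19 − 14 = 5.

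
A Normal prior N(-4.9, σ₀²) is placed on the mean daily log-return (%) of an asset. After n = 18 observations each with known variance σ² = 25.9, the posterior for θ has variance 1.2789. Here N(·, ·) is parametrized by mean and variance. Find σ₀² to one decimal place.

For the Normal–Normal model with known σ², precisions add: τ_n = τ₀ + n/σ².
So 1/σ₀² = 1/1.2789 − 18/25.9 = 0.781922 − 0.694981 = 0.086941.
Hence σ₀² = 1/0.086941 ≈ 11.5.

σ₀² = 11.5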